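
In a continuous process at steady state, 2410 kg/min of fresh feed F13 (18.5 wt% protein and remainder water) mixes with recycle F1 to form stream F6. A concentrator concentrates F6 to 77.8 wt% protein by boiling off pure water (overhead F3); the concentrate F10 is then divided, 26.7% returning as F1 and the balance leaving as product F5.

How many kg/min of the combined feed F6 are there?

2619 kg/min

Overall protein balance (none leaves overhead): protein in fresh feed = protein in product, i.e. 2410×0.185 = (1−0.267)·F10·0.778.
F10 = 445.85/(0.778×0.733) = 781.82 kg/min.
Recycle F1 = 0.267×781.82 = 208.75 kg/min.
Combined feed F6 = 2410 + 208.75 = 2618.7 kg/min.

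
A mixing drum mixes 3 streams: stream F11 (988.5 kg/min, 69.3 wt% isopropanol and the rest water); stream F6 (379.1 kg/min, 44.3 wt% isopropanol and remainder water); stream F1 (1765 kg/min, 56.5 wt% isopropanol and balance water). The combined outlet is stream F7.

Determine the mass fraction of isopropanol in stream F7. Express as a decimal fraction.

0.591

Total flow out = 988.5 + 379.1 + 1765 = 3132.6 kg/min.
isopropanol in = 988.5×0.693 + 379.1×0.443 + 1765×0.565 = 1850.2 kg/min.
isopropanol mass fraction in F7 = 1850.2/3132.6 = 0.591.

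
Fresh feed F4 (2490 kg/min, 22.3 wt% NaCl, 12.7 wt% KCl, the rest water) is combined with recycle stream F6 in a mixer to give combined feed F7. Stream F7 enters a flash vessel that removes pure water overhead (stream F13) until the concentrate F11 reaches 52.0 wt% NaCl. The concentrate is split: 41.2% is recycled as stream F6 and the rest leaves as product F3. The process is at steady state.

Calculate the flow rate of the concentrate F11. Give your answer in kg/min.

Overall NaCl balance (none leaves overhead): NaCl in fresh feed = NaCl in product, i.e. 2490×0.223 = (1−0.412)·F11·0.520.
F11 = 555.27/(0.520×0.588) = 1816 kg/min.

1816 kg/min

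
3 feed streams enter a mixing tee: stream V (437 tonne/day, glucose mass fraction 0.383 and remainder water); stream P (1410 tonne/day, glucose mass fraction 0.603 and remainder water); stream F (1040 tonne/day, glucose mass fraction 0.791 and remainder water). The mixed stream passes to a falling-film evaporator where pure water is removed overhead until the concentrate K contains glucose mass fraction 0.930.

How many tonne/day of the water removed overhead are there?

glucose entering = 437×0.383 + 1410×0.603 + 1040×0.791 = 1840.2 tonne/day.
All glucose reports to K, so K = 1840.2/0.930 = 1978.8 tonne/day.
Total feed = 2887 tonne/day; overhead = 2887 − 1978.8 = 908.25 tonne/day.

908.2 tonne/day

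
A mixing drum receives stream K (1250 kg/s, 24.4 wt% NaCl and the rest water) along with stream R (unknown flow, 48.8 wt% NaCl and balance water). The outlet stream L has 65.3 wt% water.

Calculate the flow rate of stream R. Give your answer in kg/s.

Let R be the unknown flow. Total out = 1250 + R.
water balance: 945 + 0.512·R = 0.653·(1250 + R)
(0.512 − 0.653)·R = 0.653×1250 − 945 = -128.75
R = -128.75 / -0.141 = 913.12 kg/s

913.1 kg/s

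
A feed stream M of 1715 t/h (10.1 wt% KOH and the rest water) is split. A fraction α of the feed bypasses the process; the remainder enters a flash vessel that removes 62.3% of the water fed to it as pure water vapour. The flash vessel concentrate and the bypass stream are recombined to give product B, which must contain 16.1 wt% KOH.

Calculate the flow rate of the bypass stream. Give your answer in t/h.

All 1715×0.101 = 173.22 t/h of KOH reaches B, so B = 173.22/0.161 = 1075.9 t/h and vapour = 639.13 t/h.
The evaporator receives (1−α)·1715 of feed at 0.899 water and removes 0.623 of that water:
0.623×0.899×(1−α)×1715 = 639.13
(1−α) = 639.13/960.53 = 0.6654;  α = 0.3346.
Bypass flow = 0.3346×1715 = 573.85 t/h.

573.9 t/h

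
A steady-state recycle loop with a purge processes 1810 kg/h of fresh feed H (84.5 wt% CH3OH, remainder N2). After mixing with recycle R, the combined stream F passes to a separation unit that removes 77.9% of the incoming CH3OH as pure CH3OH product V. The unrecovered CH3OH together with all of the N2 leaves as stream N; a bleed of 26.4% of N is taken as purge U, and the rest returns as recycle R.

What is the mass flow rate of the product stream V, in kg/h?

CH3OH in F: m_A = 1810×0.845 + (1−0.264)·(1−0.779)·m_A, so m_A = 1529.5/0.8373 = 1826.5 kg/h.
Product V = 0.779×1826.5 = 1422.9 kg/h.

1423 kg/h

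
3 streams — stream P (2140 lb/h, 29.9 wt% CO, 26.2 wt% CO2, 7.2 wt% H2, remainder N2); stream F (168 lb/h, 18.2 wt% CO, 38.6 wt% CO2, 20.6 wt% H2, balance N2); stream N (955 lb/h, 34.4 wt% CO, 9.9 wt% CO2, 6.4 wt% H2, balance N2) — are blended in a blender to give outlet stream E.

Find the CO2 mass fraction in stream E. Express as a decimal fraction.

0.221

Total flow out = 2140 + 168 + 955 = 3263 lb/h.
CO2 in = 2140×0.262 + 168×0.386 + 955×0.099 = 720.07 lb/h.
CO2 mass fraction in E = 720.07/3263 = 0.221.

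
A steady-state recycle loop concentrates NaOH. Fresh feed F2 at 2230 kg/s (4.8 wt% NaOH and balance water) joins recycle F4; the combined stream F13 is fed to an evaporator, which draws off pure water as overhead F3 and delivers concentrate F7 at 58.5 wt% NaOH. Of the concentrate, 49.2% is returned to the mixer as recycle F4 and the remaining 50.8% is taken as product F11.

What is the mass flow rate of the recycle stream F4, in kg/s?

177.2 kg/s

Overall NaOH balance (none leaves overhead): NaOH in fresh feed = NaOH in product, i.e. 2230×0.048 = (1−0.492)·F7·0.585.
F7 = 107.04/(0.585×0.508) = 360.19 kg/s.
Recycle F4 = 0.492×360.19 = 177.21 kg/s.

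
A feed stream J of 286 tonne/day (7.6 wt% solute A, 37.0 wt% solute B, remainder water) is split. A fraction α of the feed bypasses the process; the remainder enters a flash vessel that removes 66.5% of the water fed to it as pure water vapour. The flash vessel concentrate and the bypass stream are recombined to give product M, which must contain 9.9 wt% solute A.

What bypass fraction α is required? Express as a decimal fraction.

All 286×0.076 = 21.736 tonne/day of solute A reaches M, so M = 21.736/0.099 = 219.56 tonne/day and vapour = 66.444 tonne/day.
The evaporator receives (1−α)·286 of feed at 0.554 water and removes 0.665 of that water:
0.665×0.554×(1−α)×286 = 66.444
(1−α) = 66.444/105.37 = 0.6306;  α = 0.3694.

0.369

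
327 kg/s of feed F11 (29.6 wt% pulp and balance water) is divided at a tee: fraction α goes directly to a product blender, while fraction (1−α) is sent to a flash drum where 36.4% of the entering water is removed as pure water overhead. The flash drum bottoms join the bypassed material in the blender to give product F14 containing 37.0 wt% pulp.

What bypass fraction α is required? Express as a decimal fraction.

All 327×0.296 = 96.792 kg/s of pulp reaches F14, so F14 = 96.792/0.370 = 261.6 kg/s and vapour = 65.4 kg/s.
The evaporator receives (1−α)·327 of feed at 0.704 water and removes 0.364 of that water:
0.364×0.704×(1−α)×327 = 65.4
(1−α) = 65.4/83.796 = 0.7805;  α = 0.2195.

0.220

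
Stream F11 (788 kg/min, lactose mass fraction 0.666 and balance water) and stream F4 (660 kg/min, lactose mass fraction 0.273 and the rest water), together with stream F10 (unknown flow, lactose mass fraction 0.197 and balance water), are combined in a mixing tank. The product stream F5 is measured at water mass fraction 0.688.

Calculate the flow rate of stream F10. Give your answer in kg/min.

Let F10 be the unknown flow. Total out = 1448 + F10.
water balance: 743.01 + 0.803·F10 = 0.688·(1448 + F10)
(0.803 − 0.688)·F10 = 0.688×1448 − 743.01 = 253.21
F10 = 253.21 / 0.115 = 2201.8 kg/min

2202 kg/min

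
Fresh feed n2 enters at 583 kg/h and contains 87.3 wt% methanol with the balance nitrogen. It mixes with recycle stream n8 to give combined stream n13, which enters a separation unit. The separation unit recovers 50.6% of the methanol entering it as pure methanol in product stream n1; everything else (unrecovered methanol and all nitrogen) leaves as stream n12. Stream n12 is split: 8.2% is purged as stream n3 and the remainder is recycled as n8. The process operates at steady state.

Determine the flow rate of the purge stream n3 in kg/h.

nitrogen enters only via n2 and leaves only via the purge: 583×0.127 = 0.082×(nitrogen in n12), and the separation unit passes all nitrogen, so nitrogen in n13 = nitrogen in n12 = 902.94 kg/h.
methanol in n13: m_A = 583×0.873 + (1−0.082)·(1−0.506)·m_A, so m_A = 508.96/0.5465 = 931.29 kg/h.
n12 = (1−0.506)×931.29 + 902.94 = 1363 kg/h.
Purge n3 = 0.082×1363 = 111.77 kg/h.

111.8 kg/h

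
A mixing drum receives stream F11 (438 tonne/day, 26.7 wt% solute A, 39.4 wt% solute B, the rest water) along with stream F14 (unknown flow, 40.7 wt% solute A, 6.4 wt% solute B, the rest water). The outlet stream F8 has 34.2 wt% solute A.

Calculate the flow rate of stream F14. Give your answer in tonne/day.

505.4 tonne/day

Let F14 be the unknown flow. Total out = 438 + F14.
solute A balance: 116.95 + 0.407·F14 = 0.342·(438 + F14)
(0.407 − 0.342)·F14 = 0.342×438 − 116.95 = 32.85
F14 = 32.85 / 0.065 = 505.38 tonne/day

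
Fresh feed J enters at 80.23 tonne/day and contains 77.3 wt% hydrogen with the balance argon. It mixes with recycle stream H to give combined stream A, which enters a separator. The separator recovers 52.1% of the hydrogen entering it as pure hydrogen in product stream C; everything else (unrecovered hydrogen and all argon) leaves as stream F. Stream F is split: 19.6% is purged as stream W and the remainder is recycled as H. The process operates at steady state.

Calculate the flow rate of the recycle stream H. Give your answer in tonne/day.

113.6 tonne/day

argon enters only via J and leaves only via the purge: 80.23×0.227 = 0.196×(argon in F), and the separator passes all argon, so argon in A = argon in F = 92.919 tonne/day.
hydrogen in A: m_A = 80.23×0.773 + (1−0.196)·(1−0.521)·m_A, so m_A = 62.018/0.6149 = 100.86 tonne/day.
F = (1−0.521)×100.86 + 92.919 = 141.23 tonne/day.
Recycle H = (1−0.196)×141.23 = 113.55 tonne/day.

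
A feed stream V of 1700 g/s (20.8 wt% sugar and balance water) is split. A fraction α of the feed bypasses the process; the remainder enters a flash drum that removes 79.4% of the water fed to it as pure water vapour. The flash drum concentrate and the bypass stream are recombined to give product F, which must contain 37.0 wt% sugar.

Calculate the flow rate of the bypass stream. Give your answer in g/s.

516.4 g/s

All 1700×0.208 = 353.6 g/s of sugar reaches F, so F = 353.6/0.370 = 955.68 g/s and vapour = 744.32 g/s.
The evaporator receives (1−α)·1700 of feed at 0.792 water and removes 0.794 of that water:
0.794×0.792×(1−α)×1700 = 744.32
(1−α) = 744.32/1069 = 0.6963;  α = 0.3037.
Bypass flow = 0.3037×1700 = 516.37 g/s.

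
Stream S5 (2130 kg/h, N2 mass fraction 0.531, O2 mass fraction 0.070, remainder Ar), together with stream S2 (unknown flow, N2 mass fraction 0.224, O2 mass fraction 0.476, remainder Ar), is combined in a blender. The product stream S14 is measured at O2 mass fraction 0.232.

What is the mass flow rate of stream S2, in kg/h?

Let S2 be the unknown flow. Total out = 2130 + S2.
O2 balance: 149.1 + 0.476·S2 = 0.232·(2130 + S2)
(0.476 − 0.232)·S2 = 0.232×2130 − 149.1 = 345.06
S2 = 345.06 / 0.244 = 1414.2 kg/h

1414 kg/h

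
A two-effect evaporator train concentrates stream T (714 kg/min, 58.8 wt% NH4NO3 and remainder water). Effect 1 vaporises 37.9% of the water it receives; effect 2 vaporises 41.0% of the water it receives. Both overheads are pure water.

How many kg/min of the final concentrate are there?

water in feed = 714×0.412 = 294.17 kg/min.
After stage 1: water left = (1−0.379)×294.17 = 182.68; stream total = 602.51 kg/min.
After stage 2: water left = (1−0.410)×182.68 = 107.78; final concentrate = 527.61 kg/min.

527.6 kg/min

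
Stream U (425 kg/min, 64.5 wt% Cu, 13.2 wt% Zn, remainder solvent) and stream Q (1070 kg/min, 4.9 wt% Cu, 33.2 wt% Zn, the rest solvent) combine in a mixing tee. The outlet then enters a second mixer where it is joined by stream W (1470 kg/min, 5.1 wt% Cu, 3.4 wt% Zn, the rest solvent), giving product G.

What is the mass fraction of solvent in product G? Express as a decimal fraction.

Overall, product flow = 2965 kg/min.
solvent in = 425×0.223 + 1070×0.619 + 1470×0.915 = 2102.2 kg/min.
solvent fraction in G = 0.709.

0.709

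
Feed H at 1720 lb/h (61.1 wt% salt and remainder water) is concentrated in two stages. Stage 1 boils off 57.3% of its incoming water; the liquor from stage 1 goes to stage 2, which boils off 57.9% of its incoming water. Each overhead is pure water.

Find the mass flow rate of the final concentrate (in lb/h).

1171 lb/h

water in feed = 1720×0.389 = 669.08 lb/h.
After stage 1: water left = (1−0.573)×669.08 = 285.7; stream total = 1336.6 lb/h.
After stage 2: water left = (1−0.579)×285.7 = 120.28; final concentrate = 1171.2 lb/h.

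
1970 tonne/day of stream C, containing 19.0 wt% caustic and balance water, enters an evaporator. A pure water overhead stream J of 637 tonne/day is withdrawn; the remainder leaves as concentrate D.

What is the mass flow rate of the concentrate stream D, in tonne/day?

Concentrate = 1970 − 637 = 1333 tonne/day.

1333 tonne/day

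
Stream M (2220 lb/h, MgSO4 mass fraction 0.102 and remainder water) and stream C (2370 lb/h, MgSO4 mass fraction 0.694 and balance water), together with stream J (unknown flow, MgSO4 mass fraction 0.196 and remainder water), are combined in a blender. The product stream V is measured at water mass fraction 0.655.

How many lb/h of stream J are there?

1931 lb/h

Let J be the unknown flow. Total out = 4590 + J.
water balance: 2718.8 + 0.804·J = 0.655·(4590 + J)
(0.804 − 0.655)·J = 0.655×4590 − 2718.8 = 287.67
J = 287.67 / 0.149 = 1930.7 lb/h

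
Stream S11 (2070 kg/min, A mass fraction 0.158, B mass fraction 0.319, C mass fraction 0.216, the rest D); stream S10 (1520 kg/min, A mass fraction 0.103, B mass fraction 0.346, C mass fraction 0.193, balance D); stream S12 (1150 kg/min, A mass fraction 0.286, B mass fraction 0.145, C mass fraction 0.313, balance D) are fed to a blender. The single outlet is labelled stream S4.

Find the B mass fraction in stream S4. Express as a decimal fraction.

Total flow out = 2070 + 1520 + 1150 = 4740 kg/min.
B in = 2070×0.319 + 1520×0.346 + 1150×0.145 = 1353 kg/min.
B mass fraction in S4 = 1353/4740 = 0.285.

0.285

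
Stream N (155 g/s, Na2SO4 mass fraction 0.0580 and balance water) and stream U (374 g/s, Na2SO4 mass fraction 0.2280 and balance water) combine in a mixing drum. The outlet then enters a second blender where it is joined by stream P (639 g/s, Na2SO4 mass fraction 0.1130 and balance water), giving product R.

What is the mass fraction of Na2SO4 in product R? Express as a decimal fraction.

0.1425

Overall, product flow = 1168 g/s.
Na2SO4 in = 155×0.058 + 374×0.228 + 639×0.113 = 166.47 g/s.
Na2SO4 fraction in R = 0.1425.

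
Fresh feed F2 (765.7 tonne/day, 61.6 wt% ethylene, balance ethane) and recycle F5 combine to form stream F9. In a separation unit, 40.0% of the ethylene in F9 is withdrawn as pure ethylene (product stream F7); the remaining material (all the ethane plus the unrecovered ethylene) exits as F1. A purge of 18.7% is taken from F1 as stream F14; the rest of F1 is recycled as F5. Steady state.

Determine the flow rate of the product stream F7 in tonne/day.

368.3 tonne/day

ethylene in F9: m_A = 765.7×0.616 + (1−0.187)·(1−0.400)·m_A, so m_A = 471.67/0.5122 = 920.87 tonne/day.
Product F7 = 0.400×920.87 = 368.35 tonne/day.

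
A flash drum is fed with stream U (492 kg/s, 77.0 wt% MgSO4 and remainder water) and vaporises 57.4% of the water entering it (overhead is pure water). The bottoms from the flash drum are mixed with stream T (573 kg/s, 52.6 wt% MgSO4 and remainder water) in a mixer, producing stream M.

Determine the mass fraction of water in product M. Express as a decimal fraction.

0.320

Vapour removed = 0.574×0.230×492 = 64.954 kg/s; concentrate = 427.05 kg/s.
water reaching the mixer = 48.206 (from concentrate) + 573×0.474 = 319.81 kg/s.
Product flow = 427.05 + 573 = 1000 kg/s; water fraction = 0.320.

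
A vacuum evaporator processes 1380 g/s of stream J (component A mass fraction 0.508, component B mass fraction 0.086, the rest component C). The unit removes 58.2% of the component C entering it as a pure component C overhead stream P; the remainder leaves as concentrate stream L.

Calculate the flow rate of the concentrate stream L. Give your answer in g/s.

component C entering = 1380×0.406 = 560.28 g/s; overhead removed = 0.582×560.28 = 326.08 g/s.
Concentrate = 1380 − 326.08 = 1053.9 g/s.

1054 g/s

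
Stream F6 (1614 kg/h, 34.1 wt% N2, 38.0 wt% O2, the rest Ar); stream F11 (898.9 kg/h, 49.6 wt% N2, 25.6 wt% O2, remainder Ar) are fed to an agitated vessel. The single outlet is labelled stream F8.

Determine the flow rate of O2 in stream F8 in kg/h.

843.4 kg/h

O2 out = O2 in = 1614×0.380 + 898.9×0.256 = 843.44 kg/h.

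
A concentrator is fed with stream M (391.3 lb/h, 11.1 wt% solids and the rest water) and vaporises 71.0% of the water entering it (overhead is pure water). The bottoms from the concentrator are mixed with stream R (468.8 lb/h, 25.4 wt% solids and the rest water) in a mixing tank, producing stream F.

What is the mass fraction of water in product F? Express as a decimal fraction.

0.735

Vapour removed = 0.710×0.889×391.3 = 246.98 lb/h; concentrate = 144.32 lb/h.
water reaching the mixer = 100.88 (from concentrate) + 468.8×0.746 = 450.61 lb/h.
Product flow = 144.32 + 468.8 = 613.12 lb/h; water fraction = 0.735.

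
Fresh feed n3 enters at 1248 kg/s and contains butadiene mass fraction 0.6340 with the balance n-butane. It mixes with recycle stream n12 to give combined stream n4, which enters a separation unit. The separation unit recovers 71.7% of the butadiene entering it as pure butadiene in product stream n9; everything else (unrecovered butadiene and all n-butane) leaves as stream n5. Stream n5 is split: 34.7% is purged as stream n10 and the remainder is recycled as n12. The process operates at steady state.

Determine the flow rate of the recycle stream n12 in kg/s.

n-butane enters only via n3 and leaves only via the purge: 1248×0.366 = 0.347×(n-butane in n5), and the separation unit passes all n-butane, so n-butane in n4 = n-butane in n5 = 1316.3 kg/s.
butadiene in n4: m_A = 1248×0.634 + (1−0.347)·(1−0.717)·m_A, so m_A = 791.23/0.8152 = 970.6 kg/s.
n5 = (1−0.717)×970.6 + 1316.3 = 1591 kg/s.
Recycle n12 = (1−0.347)×1591 = 1038.9 kg/s.

1039 kg/s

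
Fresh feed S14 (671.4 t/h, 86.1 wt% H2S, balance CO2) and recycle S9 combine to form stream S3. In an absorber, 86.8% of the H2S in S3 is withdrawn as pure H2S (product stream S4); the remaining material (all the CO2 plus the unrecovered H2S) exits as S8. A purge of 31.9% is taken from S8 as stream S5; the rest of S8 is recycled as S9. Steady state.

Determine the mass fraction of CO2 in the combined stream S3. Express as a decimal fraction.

0.315

CO2 enters only via S14 and leaves only via the purge: 671.4×0.139 = 0.319×(CO2 in S8), and the absorber passes all CO2, so CO2 in S3 = CO2 in S8 = 292.55 t/h.
H2S in S3: m_A = 671.4×0.861 + (1−0.319)·(1−0.868)·m_A, so m_A = 578.08/0.9101 = 635.17 t/h.
S3 = 635.17 + 292.55 = 927.73 t/h.
CO2 fraction in S3 = 292.55/927.73 = 0.315.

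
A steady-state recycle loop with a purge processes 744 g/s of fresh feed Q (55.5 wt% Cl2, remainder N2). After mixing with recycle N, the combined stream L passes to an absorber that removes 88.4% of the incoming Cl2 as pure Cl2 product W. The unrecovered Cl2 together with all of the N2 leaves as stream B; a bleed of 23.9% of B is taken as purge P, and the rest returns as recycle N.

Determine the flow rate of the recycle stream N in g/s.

N2 enters only via Q and leaves only via the purge: 744×0.445 = 0.239×(N2 in B), and the absorber passes all N2, so N2 in L = N2 in B = 1385.3 g/s.
Cl2 in L: m_A = 744×0.555 + (1−0.239)·(1−0.884)·m_A, so m_A = 412.92/0.9117 = 452.9 g/s.
B = (1−0.884)×452.9 + 1385.3 = 1437.8 g/s.
Recycle N = (1−0.239)×1437.8 = 1094.2 g/s.

1094 g/s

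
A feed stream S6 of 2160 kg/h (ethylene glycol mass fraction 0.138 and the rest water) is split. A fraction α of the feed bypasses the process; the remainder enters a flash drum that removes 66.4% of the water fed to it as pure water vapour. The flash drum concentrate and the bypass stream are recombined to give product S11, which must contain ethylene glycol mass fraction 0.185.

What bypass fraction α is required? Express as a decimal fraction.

All 2160×0.138 = 298.08 kg/h of ethylene glycol reaches S11, so S11 = 298.08/0.185 = 1611.2 kg/h and vapour = 548.76 kg/h.
The evaporator receives (1−α)·2160 of feed at 0.862 water and removes 0.664 of that water:
0.664×0.862×(1−α)×2160 = 548.76
(1−α) = 548.76/1236.3 = 0.4439;  α = 0.5561.

0.556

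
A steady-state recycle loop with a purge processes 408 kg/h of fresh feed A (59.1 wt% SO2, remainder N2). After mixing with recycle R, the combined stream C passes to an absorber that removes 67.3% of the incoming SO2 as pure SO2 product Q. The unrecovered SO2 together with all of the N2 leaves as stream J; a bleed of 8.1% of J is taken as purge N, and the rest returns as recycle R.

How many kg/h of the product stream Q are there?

232 kg/h

SO2 in C: m_A = 408×0.591 + (1−0.081)·(1−0.673)·m_A, so m_A = 241.13/0.6995 = 344.72 kg/h.
Product Q = 0.673×344.72 = 232 kg/h.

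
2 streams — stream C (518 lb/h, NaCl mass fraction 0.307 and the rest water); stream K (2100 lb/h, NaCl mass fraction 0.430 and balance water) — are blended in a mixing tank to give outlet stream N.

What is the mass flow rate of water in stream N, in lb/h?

1556 lb/h

water out = water in = 518×0.693 + 2100×0.570 = 1556 lb/h.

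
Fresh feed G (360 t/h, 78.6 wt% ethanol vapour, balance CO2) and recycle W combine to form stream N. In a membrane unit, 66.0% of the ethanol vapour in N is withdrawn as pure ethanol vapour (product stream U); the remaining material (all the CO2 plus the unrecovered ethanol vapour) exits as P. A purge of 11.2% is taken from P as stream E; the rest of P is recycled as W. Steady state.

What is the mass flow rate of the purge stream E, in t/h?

CO2 enters only via G and leaves only via the purge: 360×0.214 = 0.112×(CO2 in P), and the membrane unit passes all CO2, so CO2 in N = CO2 in P = 687.86 t/h.
ethanol vapour in N: m_A = 360×0.786 + (1−0.112)·(1−0.660)·m_A, so m_A = 282.96/0.6981 = 405.34 t/h.
P = (1−0.660)×405.34 + 687.86 = 825.67 t/h.
Purge E = 0.112×825.67 = 92.475 t/h.

92.48 t/h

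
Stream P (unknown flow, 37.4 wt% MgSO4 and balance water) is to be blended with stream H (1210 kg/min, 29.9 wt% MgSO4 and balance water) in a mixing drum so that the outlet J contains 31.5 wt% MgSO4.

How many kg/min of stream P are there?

328.1 kg/min

Let P be the unknown flow. Total out = 1210 + P.
MgSO4 balance: 361.79 + 0.374·P = 0.315·(1210 + P)
(0.374 − 0.315)·P = 0.315×1210 − 361.79 = 19.36
P = 19.36 / 0.059 = 328.14 kg/min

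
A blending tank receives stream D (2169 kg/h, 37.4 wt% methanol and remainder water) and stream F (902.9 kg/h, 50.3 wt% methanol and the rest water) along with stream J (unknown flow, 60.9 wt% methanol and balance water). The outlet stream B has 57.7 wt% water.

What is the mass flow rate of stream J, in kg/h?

Let J be the unknown flow. Total out = 3071.9 + J.
water balance: 1806.5 + 0.391·J = 0.577·(3071.9 + J)
(0.391 − 0.577)·J = 0.577×3071.9 − 1806.5 = -34.049
J = -34.049 / -0.186 = 183.06 kg/h

183.1 kg/h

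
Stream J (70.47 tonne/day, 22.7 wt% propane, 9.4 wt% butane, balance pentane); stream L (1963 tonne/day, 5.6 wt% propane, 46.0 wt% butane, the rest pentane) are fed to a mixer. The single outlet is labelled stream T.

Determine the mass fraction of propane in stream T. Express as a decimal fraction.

0.062

Total flow out = 70.47 + 1963 = 2033.5 tonne/day.
propane in = 70.47×0.227 + 1963×0.056 = 125.92 tonne/day.
propane mass fraction in T = 125.92/2033.5 = 0.062.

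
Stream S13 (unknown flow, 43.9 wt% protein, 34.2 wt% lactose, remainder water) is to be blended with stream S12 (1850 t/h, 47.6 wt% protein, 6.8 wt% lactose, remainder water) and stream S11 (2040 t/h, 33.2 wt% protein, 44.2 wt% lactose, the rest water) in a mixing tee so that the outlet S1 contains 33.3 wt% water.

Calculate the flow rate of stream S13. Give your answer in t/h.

Let S13 be the unknown flow. Total out = 3890 + S13.
water balance: 1304.6 + 0.219·S13 = 0.333·(3890 + S13)
(0.219 − 0.333)·S13 = 0.333×3890 − 1304.6 = -9.27
S13 = -9.27 / -0.114 = 81.316 t/h

81.32 t/h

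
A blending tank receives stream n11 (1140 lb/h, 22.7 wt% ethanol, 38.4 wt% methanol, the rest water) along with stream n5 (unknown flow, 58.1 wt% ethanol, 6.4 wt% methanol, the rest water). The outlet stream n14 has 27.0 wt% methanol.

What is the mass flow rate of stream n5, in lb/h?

630.9 lb/h

Let n5 be the unknown flow. Total out = 1140 + n5.
methanol balance: 437.76 + 0.064·n5 = 0.270·(1140 + n5)
(0.064 − 0.270)·n5 = 0.270×1140 − 437.76 = -129.96
n5 = -129.96 / -0.206 = 630.87 lb/h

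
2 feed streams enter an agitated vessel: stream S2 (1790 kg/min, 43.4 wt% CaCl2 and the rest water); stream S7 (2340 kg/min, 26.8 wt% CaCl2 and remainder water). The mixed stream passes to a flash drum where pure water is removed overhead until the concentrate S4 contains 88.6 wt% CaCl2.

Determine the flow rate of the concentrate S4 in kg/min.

1585 kg/min

CaCl2 entering = 1790×0.434 + 2340×0.268 = 1404 kg/min.
All CaCl2 reports to S4, so S4 = 1404/0.886 = 1584.6 kg/min.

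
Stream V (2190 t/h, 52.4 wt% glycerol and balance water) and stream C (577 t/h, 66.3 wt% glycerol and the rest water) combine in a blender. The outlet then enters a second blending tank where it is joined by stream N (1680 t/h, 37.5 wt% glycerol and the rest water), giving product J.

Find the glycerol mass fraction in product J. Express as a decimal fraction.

0.486

Overall, product flow = 4447 t/h.
glycerol in = 2190×0.524 + 577×0.663 + 1680×0.375 = 2160.1 t/h.
glycerol fraction in J = 0.486.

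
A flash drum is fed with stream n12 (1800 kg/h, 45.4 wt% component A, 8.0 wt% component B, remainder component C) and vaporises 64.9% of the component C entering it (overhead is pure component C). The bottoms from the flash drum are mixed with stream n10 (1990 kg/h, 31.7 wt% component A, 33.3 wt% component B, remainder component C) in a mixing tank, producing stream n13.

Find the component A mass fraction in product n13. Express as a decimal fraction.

0.4461

Vapour removed = 0.649×0.466×1800 = 544.38 kg/h; concentrate = 1255.6 kg/h.
component A reaching the mixer = 817.2 (from concentrate) + 1990×0.317 = 1448 kg/h.
Product flow = 1255.6 + 1990 = 3245.6 kg/h; component A fraction = 0.4461.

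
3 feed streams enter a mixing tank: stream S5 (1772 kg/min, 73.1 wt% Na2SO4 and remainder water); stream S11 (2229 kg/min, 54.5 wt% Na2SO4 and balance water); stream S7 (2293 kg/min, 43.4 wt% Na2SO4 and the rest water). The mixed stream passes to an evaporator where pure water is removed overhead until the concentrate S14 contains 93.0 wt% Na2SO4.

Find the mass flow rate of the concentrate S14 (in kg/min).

3769 kg/min

Na2SO4 entering = 1772×0.731 + 2229×0.545 + 2293×0.434 = 3505.3 kg/min.
All Na2SO4 reports to S14, so S14 = 3505.3/0.930 = 3769.1 kg/min.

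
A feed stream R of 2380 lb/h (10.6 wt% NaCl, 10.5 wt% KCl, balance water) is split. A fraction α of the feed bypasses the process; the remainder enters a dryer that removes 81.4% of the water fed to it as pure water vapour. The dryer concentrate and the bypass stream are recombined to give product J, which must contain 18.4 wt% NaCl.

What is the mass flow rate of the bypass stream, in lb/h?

All 2380×0.106 = 252.28 lb/h of NaCl reaches J, so J = 252.28/0.184 = 1371.1 lb/h and vapour = 1008.9 lb/h.
The evaporator receives (1−α)·2380 of feed at 0.789 water and removes 0.814 of that water:
0.814×0.789×(1−α)×2380 = 1008.9
(1−α) = 1008.9/1528.5 = 0.6600;  α = 0.3400.
Bypass flow = 0.3400×2380 = 809.09 lb/h.

809.1 lb/h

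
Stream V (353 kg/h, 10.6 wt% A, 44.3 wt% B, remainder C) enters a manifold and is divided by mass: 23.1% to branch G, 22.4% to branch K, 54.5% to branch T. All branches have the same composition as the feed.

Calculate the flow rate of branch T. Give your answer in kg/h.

Branch T flow = 0.545×353 = 192.39 kg/h.

192.4 kg/h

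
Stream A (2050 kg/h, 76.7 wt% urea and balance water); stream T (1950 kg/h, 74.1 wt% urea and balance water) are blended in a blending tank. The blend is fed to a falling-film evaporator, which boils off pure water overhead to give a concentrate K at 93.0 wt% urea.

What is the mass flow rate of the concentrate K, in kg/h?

3244 kg/h

urea entering = 2050×0.767 + 1950×0.741 = 3017.3 kg/h.
All urea reports to K, so K = 3017.3/0.930 = 3244.4 kg/h.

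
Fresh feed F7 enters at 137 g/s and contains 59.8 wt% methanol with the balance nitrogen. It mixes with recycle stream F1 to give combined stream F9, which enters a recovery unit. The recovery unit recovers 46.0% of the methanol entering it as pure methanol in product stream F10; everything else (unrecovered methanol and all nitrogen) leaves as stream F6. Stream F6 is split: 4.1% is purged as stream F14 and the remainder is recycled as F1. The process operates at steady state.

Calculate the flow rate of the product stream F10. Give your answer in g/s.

methanol in F9: m_A = 137×0.598 + (1−0.041)·(1−0.460)·m_A, so m_A = 81.926/0.4821 = 169.92 g/s.
Product F10 = 0.460×169.92 = 78.164 g/s.

78.16 g/s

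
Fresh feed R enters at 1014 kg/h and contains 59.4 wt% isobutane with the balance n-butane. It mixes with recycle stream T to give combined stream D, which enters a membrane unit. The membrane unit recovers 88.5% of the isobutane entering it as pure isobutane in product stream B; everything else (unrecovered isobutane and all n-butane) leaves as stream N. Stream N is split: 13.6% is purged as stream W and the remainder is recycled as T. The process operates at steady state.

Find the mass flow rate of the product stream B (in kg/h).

591.9 kg/h

isobutane in D: m_A = 1014×0.594 + (1−0.136)·(1−0.885)·m_A, so m_A = 602.32/0.9006 = 668.76 kg/h.
Product B = 0.885×668.76 = 591.86 kg/h.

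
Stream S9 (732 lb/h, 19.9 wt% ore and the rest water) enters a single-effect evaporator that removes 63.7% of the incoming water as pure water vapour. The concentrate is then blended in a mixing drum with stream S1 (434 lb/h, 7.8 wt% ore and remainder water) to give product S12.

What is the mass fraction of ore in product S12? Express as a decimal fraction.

0.227

Vapour removed = 0.637×0.801×732 = 373.49 lb/h; concentrate = 358.51 lb/h.
ore reaching the mixer = 145.67 (from concentrate) + 434×0.078 = 179.52 lb/h.
Product flow = 358.51 + 434 = 792.51 lb/h; ore fraction = 0.227.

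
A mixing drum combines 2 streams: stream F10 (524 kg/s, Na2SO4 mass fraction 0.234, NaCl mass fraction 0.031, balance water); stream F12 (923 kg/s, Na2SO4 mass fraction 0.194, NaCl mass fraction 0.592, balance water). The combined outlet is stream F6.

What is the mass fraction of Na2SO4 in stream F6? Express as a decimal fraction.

Total flow out = 524 + 923 = 1447 kg/s.
Na2SO4 in = 524×0.234 + 923×0.194 = 301.68 kg/s.
Na2SO4 mass fraction in F6 = 301.68/1447 = 0.208.

0.208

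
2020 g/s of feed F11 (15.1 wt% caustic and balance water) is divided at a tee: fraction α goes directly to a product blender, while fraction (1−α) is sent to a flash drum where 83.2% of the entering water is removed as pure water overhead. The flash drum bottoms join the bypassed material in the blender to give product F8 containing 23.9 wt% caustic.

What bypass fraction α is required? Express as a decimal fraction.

0.479

All 2020×0.151 = 305.02 g/s of caustic reaches F8, so F8 = 305.02/0.239 = 1276.2 g/s and vapour = 743.77 g/s.
The evaporator receives (1−α)·2020 of feed at 0.849 water and removes 0.832 of that water:
0.832×0.849×(1−α)×2020 = 743.77
(1−α) = 743.77/1426.9 = 0.5213;  α = 0.4787.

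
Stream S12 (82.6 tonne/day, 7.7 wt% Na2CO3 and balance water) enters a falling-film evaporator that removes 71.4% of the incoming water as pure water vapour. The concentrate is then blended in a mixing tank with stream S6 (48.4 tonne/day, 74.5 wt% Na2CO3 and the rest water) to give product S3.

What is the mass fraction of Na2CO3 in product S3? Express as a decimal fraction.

0.554

Vapour removed = 0.714×0.923×82.6 = 54.435 tonne/day; concentrate = 28.165 tonne/day.
Na2CO3 reaching the mixer = 6.3602 (from concentrate) + 48.4×0.745 = 42.418 tonne/day.
Product flow = 28.165 + 48.4 = 76.565 tonne/day; Na2CO3 fraction = 0.554.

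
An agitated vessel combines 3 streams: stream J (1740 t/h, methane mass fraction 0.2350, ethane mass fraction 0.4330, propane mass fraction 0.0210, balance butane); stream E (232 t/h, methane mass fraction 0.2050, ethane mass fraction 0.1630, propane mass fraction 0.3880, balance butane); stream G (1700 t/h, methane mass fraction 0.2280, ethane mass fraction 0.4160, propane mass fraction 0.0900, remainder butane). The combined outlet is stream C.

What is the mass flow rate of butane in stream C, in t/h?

1050 t/h

butane out = butane in = 1740×0.311 + 232×0.244 + 1700×0.266 = 1049.9 t/h.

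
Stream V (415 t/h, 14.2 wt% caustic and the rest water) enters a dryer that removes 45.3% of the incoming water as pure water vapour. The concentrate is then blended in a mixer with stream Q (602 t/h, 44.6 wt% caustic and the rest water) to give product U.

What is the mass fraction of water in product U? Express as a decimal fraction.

0.6174

Vapour removed = 0.453×0.858×415 = 161.3 t/h; concentrate = 253.7 t/h.
water reaching the mixer = 194.77 (from concentrate) + 602×0.554 = 528.28 t/h.
Product flow = 253.7 + 602 = 855.7 t/h; water fraction = 0.6174.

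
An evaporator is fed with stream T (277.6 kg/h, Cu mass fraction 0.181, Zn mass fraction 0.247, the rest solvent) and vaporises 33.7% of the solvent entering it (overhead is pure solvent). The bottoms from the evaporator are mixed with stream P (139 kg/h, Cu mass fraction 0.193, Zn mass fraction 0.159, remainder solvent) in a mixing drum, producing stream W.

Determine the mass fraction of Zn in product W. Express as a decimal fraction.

0.250

Vapour removed = 0.337×0.572×277.6 = 53.511 kg/h; concentrate = 224.09 kg/h.
Zn reaching the mixer = 68.567 (from concentrate) + 139×0.159 = 90.668 kg/h.
Product flow = 224.09 + 139 = 363.09 kg/h; Zn fraction = 0.250.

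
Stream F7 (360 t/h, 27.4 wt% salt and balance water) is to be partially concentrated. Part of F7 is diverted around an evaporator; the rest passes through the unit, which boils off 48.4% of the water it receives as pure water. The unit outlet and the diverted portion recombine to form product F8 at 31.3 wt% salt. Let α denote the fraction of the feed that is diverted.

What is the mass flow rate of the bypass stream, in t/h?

232.3 t/h

All 360×0.274 = 98.64 t/h of salt reaches F8, so F8 = 98.64/0.313 = 315.14 t/h and vapour = 44.856 t/h.
The evaporator receives (1−α)·360 of feed at 0.726 water and removes 0.484 of that water:
0.484×0.726×(1−α)×360 = 44.856
(1−α) = 44.856/126.5 = 0.3546;  α = 0.6454.
Bypass flow = 0.6454×360 = 232.34 t/h.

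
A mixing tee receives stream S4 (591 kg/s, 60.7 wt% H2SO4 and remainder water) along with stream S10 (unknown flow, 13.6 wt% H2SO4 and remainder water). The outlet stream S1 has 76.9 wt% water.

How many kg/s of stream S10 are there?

Let S10 be the unknown flow. Total out = 591 + S10.
water balance: 232.26 + 0.864·S10 = 0.769·(591 + S10)
(0.864 − 0.769)·S10 = 0.769×591 − 232.26 = 222.22
S10 = 222.22 / 0.095 = 2339.1 kg/s

2339 kg/s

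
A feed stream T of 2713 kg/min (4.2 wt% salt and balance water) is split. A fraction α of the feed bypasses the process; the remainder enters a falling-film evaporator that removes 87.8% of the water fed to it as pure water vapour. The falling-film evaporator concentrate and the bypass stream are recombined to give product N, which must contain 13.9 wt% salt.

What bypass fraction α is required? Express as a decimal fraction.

All 2713×0.042 = 113.95 kg/min of salt reaches N, so N = 113.95/0.139 = 819.76 kg/min and vapour = 1893.2 kg/min.
The evaporator receives (1−α)·2713 of feed at 0.958 water and removes 0.878 of that water:
0.878×0.958×(1−α)×2713 = 1893.2
(1−α) = 1893.2/2282 = 0.8297;  α = 0.1703.

0.170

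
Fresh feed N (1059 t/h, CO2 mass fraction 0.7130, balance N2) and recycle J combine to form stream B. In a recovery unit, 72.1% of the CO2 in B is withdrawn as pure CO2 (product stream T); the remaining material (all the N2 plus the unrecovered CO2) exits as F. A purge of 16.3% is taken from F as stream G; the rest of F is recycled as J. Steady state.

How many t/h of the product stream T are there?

710.3 t/h

CO2 in B: m_A = 1059×0.713 + (1−0.163)·(1−0.721)·m_A, so m_A = 755.07/0.7665 = 985.11 t/h.
Product T = 0.721×985.11 = 710.27 t/h.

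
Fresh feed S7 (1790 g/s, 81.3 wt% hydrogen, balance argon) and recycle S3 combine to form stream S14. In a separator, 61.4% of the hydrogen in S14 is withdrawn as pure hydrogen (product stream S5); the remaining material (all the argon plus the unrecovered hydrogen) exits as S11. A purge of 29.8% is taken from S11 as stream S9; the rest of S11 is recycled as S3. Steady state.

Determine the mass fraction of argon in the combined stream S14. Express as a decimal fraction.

0.360

argon enters only via S7 and leaves only via the purge: 1790×0.187 = 0.298×(argon in S11), and the separator passes all argon, so argon in S14 = argon in S11 = 1123.3 g/s.
hydrogen in S14: m_A = 1790×0.813 + (1−0.298)·(1−0.614)·m_A, so m_A = 1455.3/0.7290 = 1996.2 g/s.
S14 = 1996.2 + 1123.3 = 3119.4 g/s.
argon fraction in S14 = 1123.3/3119.4 = 0.360.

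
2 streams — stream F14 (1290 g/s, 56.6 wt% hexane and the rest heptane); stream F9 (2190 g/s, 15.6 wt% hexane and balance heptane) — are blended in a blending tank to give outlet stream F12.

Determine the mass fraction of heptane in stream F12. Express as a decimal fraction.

Total flow out = 1290 + 2190 = 3480 g/s.
heptane in = 1290×0.434 + 2190×0.844 = 2408.2 g/s.
heptane mass fraction in F12 = 2408.2/3480 = 0.6920.

0.6920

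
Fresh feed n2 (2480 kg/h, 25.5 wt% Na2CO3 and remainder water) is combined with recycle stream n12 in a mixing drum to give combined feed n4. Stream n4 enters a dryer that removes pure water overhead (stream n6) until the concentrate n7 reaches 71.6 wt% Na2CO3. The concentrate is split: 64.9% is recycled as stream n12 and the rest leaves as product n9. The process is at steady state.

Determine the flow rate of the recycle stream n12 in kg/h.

1633 kg/h

Overall Na2CO3 balance (none leaves overhead): Na2CO3 in fresh feed = Na2CO3 in product, i.e. 2480×0.255 = (1−0.649)·n7·0.716.
n7 = 632.4/(0.716×0.351) = 2516.4 kg/h.
Recycle n12 = 0.649×2516.4 = 1633.1 kg/h.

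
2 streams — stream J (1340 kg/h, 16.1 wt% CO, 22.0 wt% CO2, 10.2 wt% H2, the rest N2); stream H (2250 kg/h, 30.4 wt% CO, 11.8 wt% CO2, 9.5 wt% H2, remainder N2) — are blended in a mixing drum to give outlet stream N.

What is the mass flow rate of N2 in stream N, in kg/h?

1780 kg/h

N2 out = N2 in = 1340×0.517 + 2250×0.483 = 1779.5 kg/h.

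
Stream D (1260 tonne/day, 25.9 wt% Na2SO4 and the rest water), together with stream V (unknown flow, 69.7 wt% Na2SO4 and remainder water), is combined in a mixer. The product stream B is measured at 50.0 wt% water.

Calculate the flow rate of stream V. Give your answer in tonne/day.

Let V be the unknown flow. Total out = 1260 + V.
water balance: 933.66 + 0.303·V = 0.500·(1260 + V)
(0.303 − 0.500)·V = 0.500×1260 − 933.66 = -303.66
V = -303.66 / -0.197 = 1541.4 tonne/day

1541 tonne/day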